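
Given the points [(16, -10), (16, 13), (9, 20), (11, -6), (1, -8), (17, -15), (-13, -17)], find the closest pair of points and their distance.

Computing all pairwise distances among 7 points:

d((16, -10), (16, 13)) = 23.0
d((16, -10), (9, 20)) = 30.8058
d((16, -10), (11, -6)) = 6.4031
d((16, -10), (1, -8)) = 15.1327
d((16, -10), (17, -15)) = 5.099 <-- minimum
d((16, -10), (-13, -17)) = 29.8329
d((16, 13), (9, 20)) = 9.8995
d((16, 13), (11, -6)) = 19.6469
d((16, 13), (1, -8)) = 25.807
d((16, 13), (17, -15)) = 28.0179
d((16, 13), (-13, -17)) = 41.7253
d((9, 20), (11, -6)) = 26.0768
d((9, 20), (1, -8)) = 29.1204
d((9, 20), (17, -15)) = 35.9026
d((9, 20), (-13, -17)) = 43.0465
d((11, -6), (1, -8)) = 10.198
d((11, -6), (17, -15)) = 10.8167
d((11, -6), (-13, -17)) = 26.4008
d((1, -8), (17, -15)) = 17.4642
d((1, -8), (-13, -17)) = 16.6433
d((17, -15), (-13, -17)) = 30.0666

Closest pair: (16, -10) and (17, -15) with distance 5.099

The closest pair is (16, -10) and (17, -15) with Euclidean distance 5.099. For 7 points, brute-force pairwise comparison is shown above. For large n, the divide-and-conquer algorithm (sort by x, recurse on halves, check the dividing strip) achieves O(n log n).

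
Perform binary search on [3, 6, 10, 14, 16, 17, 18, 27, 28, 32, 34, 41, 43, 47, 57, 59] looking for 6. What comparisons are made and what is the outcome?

Binary search for 6 in [3, 6, 10, 14, 16, 17, 18, 27, 28, 32, 34, 41, 43, 47, 57, 59]:

lo=0, hi=15, mid=7, arr[mid]=27 -> 27 > 6, search left half
lo=0, hi=6, mid=3, arr[mid]=14 -> 14 > 6, search left half
lo=0, hi=2, mid=1, arr[mid]=6 -> Found target at index 1!

Binary search finds 6 at index 1 after 3 comparisons. The search repeatedly halves the search space by comparing with the middle element.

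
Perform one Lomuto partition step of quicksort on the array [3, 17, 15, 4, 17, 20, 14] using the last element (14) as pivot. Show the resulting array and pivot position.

Lomuto partition with pivot = 14:

Initial array: [3, 17, 15, 4, 17, 20, 14]

arr[0]=3 <= 14: swap with position 0, array becomes [3, 17, 15, 4, 17, 20, 14]
arr[1]=17 > 14: no swap
arr[2]=15 > 14: no swap
arr[3]=4 <= 14: swap with position 1, array becomes [3, 4, 15, 17, 17, 20, 14]
arr[4]=17 > 14: no swap
arr[5]=20 > 14: no swap

Place pivot at position 2: [3, 4, 14, 17, 17, 20, 15]
Pivot position: 2

After partitioning with pivot 14, the array becomes [3, 4, 14, 17, 17, 20, 15]. The pivot is placed at index 2. All elements to the left of the pivot are <= 14, and all elements to the right are > 14.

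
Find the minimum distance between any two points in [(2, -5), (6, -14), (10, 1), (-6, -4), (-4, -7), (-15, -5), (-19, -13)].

Computing all pairwise distances among 7 points:

d((2, -5), (6, -14)) = 9.8489
d((2, -5), (10, 1)) = 10.0
d((2, -5), (-6, -4)) = 8.0623
d((2, -5), (-4, -7)) = 6.3246
d((2, -5), (-15, -5)) = 17.0
d((2, -5), (-19, -13)) = 22.4722
d((6, -14), (10, 1)) = 15.5242
d((6, -14), (-6, -4)) = 15.6205
d((6, -14), (-4, -7)) = 12.2066
d((6, -14), (-15, -5)) = 22.8473
d((6, -14), (-19, -13)) = 25.02
d((10, 1), (-6, -4)) = 16.7631
d((10, 1), (-4, -7)) = 16.1245
d((10, 1), (-15, -5)) = 25.7099
d((10, 1), (-19, -13)) = 32.2025
d((-6, -4), (-4, -7)) = 3.6056 <-- minimum
d((-6, -4), (-15, -5)) = 9.0554
d((-6, -4), (-19, -13)) = 15.8114
d((-4, -7), (-15, -5)) = 11.1803
d((-4, -7), (-19, -13)) = 16.1555
d((-15, -5), (-19, -13)) = 8.9443

Closest pair: (-6, -4) and (-4, -7) with distance 3.6056

The closest pair is (-6, -4) and (-4, -7) with Euclidean distance 3.6056. For 7 points, brute-force pairwise comparison is shown above. For large n, the divide-and-conquer algorithm (sort by x, recurse on halves, check the dividing strip) achieves O(n log n).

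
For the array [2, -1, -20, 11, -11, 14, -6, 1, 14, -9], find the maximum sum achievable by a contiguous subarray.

Using Kadane's algorithm on [2, -1, -20, 11, -11, 14, -6, 1, 14, -9]:

Scanning through the array:
Position 1 (value -1): max_ending_here = 1, max_so_far = 2
Position 2 (value -20): max_ending_here = -19, max_so_far = 2
Position 3 (value 11): max_ending_here = 11, max_so_far = 11
Position 4 (value -11): max_ending_here = 0, max_so_far = 11
Position 5 (value 14): max_ending_here = 14, max_so_far = 14
Position 6 (value -6): max_ending_here = 8, max_so_far = 14
Position 7 (value 1): max_ending_here = 9, max_so_far = 14
Position 8 (value 14): max_ending_here = 23, max_so_far = 23
Position 9 (value -9): max_ending_here = 14, max_so_far = 23

Maximum subarray: [11, -11, 14, -6, 1, 14]
Maximum sum: 23

The maximum subarray is [11, -11, 14, -6, 1, 14] with sum 23. This subarray runs from index 3 to index 8.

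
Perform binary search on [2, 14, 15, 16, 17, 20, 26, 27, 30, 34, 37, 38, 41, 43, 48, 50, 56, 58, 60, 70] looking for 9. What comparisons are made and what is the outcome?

Binary search for 9 in [2, 14, 15, 16, 17, 20, 26, 27, 30, 34, 37, 38, 41, 43, 48, 50, 56, 58, 60, 70]:

lo=0, hi=19, mid=9, arr[mid]=34 -> 34 > 9, search left half
lo=0, hi=8, mid=4, arr[mid]=17 -> 17 > 9, search left half
lo=0, hi=3, mid=1, arr[mid]=14 -> 14 > 9, search left half
lo=0, hi=0, mid=0, arr[mid]=2 -> 2 < 9, search right half
lo=1 > hi=0, target 9 not found

Binary search determines that 9 is not in the array after 4 comparisons. The search space was exhausted without finding the target.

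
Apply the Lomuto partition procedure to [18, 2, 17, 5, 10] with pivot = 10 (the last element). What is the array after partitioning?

Lomuto partition with pivot = 10:

Initial array: [18, 2, 17, 5, 10]

arr[0]=18 > 10: no swap
arr[1]=2 <= 10: swap with position 0, array becomes [2, 18, 17, 5, 10]
arr[2]=17 > 10: no swap
arr[3]=5 <= 10: swap with position 1, array becomes [2, 5, 17, 18, 10]

Place pivot at position 2: [2, 5, 10, 18, 17]
Pivot position: 2

After partitioning with pivot 10, the array becomes [2, 5, 10, 18, 17]. The pivot is placed at index 2. All elements to the left of the pivot are <= 10, and all elements to the right are > 10.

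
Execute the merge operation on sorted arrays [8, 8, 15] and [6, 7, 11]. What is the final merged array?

Merging process:

Compare 8 vs 6: take 6 from right. Merged: [6]
Compare 8 vs 7: take 7 from right. Merged: [6, 7]
Compare 8 vs 11: take 8 from left. Merged: [6, 7, 8]
Compare 8 vs 11: take 8 from left. Merged: [6, 7, 8, 8]
Compare 15 vs 11: take 11 from right. Merged: [6, 7, 8, 8, 11]
Append remaining from left: [15]. Merged: [6, 7, 8, 8, 11, 15]

Final merged array: [6, 7, 8, 8, 11, 15]
Total comparisons: 5

The merged array is [6, 7, 8, 8, 11, 15], requiring 5 comparisons. The merge step runs in O(n) time where n is the total number of elements.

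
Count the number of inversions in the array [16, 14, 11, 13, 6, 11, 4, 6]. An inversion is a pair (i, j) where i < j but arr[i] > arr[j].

Finding inversions in [16, 14, 11, 13, 6, 11, 4, 6]:

(0, 1): arr[0]=16 > arr[1]=14
(0, 2): arr[0]=16 > arr[2]=11
(0, 3): arr[0]=16 > arr[3]=13
(0, 4): arr[0]=16 > arr[4]=6
(0, 5): arr[0]=16 > arr[5]=11
(0, 6): arr[0]=16 > arr[6]=4
(0, 7): arr[0]=16 > arr[7]=6
(1, 2): arr[1]=14 > arr[2]=11
(1, 3): arr[1]=14 > arr[3]=13
(1, 4): arr[1]=14 > arr[4]=6
(1, 5): arr[1]=14 > arr[5]=11
(1, 6): arr[1]=14 > arr[6]=4
(1, 7): arr[1]=14 > arr[7]=6
(2, 4): arr[2]=11 > arr[4]=6
(2, 6): arr[2]=11 > arr[6]=4
(2, 7): arr[2]=11 > arr[7]=6
(3, 4): arr[3]=13 > arr[4]=6
(3, 5): arr[3]=13 > arr[5]=11
(3, 6): arr[3]=13 > arr[6]=4
(3, 7): arr[3]=13 > arr[7]=6
(4, 6): arr[4]=6 > arr[6]=4
(5, 6): arr[5]=11 > arr[6]=4
(5, 7): arr[5]=11 > arr[7]=6

Total inversions: 23

The array has 23 inversion(s): (0,1), (0,2), (0,3), (0,4), (0,5), (0,6), (0,7), (1,2), (1,3), (1,4), (1,5), (1,6), (1,7), (2,4), (2,6), (2,7), (3,4), (3,5), (3,6), (3,7), (4,6), (5,6), (5,7). Each pair (i,j) satisfies i < j and arr[i] > arr[j].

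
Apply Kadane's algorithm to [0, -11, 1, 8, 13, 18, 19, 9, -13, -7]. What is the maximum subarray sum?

Using Kadane's algorithm on [0, -11, 1, 8, 13, 18, 19, 9, -13, -7]:

Scanning through the array:
Position 1 (value -11): max_ending_here = -11, max_so_far = 0
Position 2 (value 1): max_ending_here = 1, max_so_far = 1
Position 3 (value 8): max_ending_here = 9, max_so_far = 9
Position 4 (value 13): max_ending_here = 22, max_so_far = 22
Position 5 (value 18): max_ending_here = 40, max_so_far = 40
Position 6 (value 19): max_ending_here = 59, max_so_far = 59
Position 7 (value 9): max_ending_here = 68, max_so_far = 68
Position 8 (value -13): max_ending_here = 55, max_so_far = 68
Position 9 (value -7): max_ending_here = 48, max_so_far = 68

Maximum subarray: [1, 8, 13, 18, 19, 9]
Maximum sum: 68

The maximum subarray is [1, 8, 13, 18, 19, 9] with sum 68. This subarray runs from index 2 to index 7.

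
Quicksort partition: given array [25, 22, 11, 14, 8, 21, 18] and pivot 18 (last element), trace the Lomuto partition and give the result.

Lomuto partition with pivot = 18:

Initial array: [25, 22, 11, 14, 8, 21, 18]

arr[0]=25 > 18: no swap
arr[1]=22 > 18: no swap
arr[2]=11 <= 18: swap with position 0, array becomes [11, 22, 25, 14, 8, 21, 18]
arr[3]=14 <= 18: swap with position 1, array becomes [11, 14, 25, 22, 8, 21, 18]
arr[4]=8 <= 18: swap with position 2, array becomes [11, 14, 8, 22, 25, 21, 18]
arr[5]=21 > 18: no swap

Place pivot at position 3: [11, 14, 8, 18, 25, 21, 22]
Pivot position: 3

After partitioning with pivot 18, the array becomes [11, 14, 8, 18, 25, 21, 22]. The pivot is placed at index 3. All elements to the left of the pivot are <= 18, and all elements to the right are > 18.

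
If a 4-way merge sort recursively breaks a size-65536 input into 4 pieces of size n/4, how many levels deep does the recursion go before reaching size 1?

For divide and conquer with division factor 4:

Problem sizes at each level:
Level 0: 65536
Level 1: 16384
Level 2: 4096
Level 3: 1024
Level 4: 256
Level 5: 64
Level 6: 16
Level 7: 4
Level 8: 1

The root is level 0 and the size-1 base case is level 8 (the tree spans levels 0 through 8, i.e. 9 levels counting the root), so the depth is the number of divisions: log_4(65536) = 8

The recursion tree depth is log_4(65536) = 8. At each level, the problem size is divided by 4, so it takes 8 divisions to reduce to a base case of size 1. The algorithm makes 4 recursive calls at each level.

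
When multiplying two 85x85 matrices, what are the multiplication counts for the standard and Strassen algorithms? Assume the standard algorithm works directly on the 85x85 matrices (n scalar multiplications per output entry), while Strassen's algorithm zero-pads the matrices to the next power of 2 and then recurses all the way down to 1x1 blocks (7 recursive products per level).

Matrix multiplication for 85x85 matrices:

Strassen's algorithm requires power-of-2 dimensions. Pad 85x85 to 128x128 (next power of 2).

Standard algorithm: 85^3 = 614125 multiplications
Strassen's algorithm: 7^(log2(128)) = 7^7 = 823543 multiplications
Difference: 614125 - 823543 = -209418 (Strassen uses MORE here due to padding overhead — for small or just-over-power-of-2 n, padding can outweigh the per-level savings)

Standard: 614125 multiplications (85^3). Strassen: 823543 multiplications (7^7, after padding to 128x128). Strassen reduces 8 recursive multiplications to 7 at each level.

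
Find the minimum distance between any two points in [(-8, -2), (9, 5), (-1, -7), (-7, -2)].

Computing all pairwise distances among 4 points:

d((-8, -2), (9, 5)) = 18.3848
d((-8, -2), (-1, -7)) = 8.6023
d((-8, -2), (-7, -2)) = 1.0 <-- minimum
d((9, 5), (-1, -7)) = 15.6205
d((9, 5), (-7, -2)) = 17.4642
d((-1, -7), (-7, -2)) = 7.8102

Closest pair: (-8, -2) and (-7, -2) with distance 1.0

The closest pair is (-8, -2) and (-7, -2) with Euclidean distance 1.0. For 4 points, brute-force pairwise comparison is shown above. For large n, the divide-and-conquer algorithm (sort by x, recurse on halves, check the dividing strip) achieves O(n log n).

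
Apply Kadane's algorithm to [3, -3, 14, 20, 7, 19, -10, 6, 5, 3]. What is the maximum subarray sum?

Using Kadane's algorithm on [3, -3, 14, 20, 7, 19, -10, 6, 5, 3]:

Scanning through the array:
Position 1 (value -3): max_ending_here = 0, max_so_far = 3
Position 2 (value 14): max_ending_here = 14, max_so_far = 14
Position 3 (value 20): max_ending_here = 34, max_so_far = 34
Position 4 (value 7): max_ending_here = 41, max_so_far = 41
Position 5 (value 19): max_ending_here = 60, max_so_far = 60
Position 6 (value -10): max_ending_here = 50, max_so_far = 60
Position 7 (value 6): max_ending_here = 56, max_so_far = 60
Position 8 (value 5): max_ending_here = 61, max_so_far = 61
Position 9 (value 3): max_ending_here = 64, max_so_far = 64

Maximum subarray: [3, -3, 14, 20, 7, 19, -10, 6, 5, 3]
Maximum sum: 64

The maximum subarray is [3, -3, 14, 20, 7, 19, -10, 6, 5, 3] with sum 64. This subarray runs from index 0 to index 9.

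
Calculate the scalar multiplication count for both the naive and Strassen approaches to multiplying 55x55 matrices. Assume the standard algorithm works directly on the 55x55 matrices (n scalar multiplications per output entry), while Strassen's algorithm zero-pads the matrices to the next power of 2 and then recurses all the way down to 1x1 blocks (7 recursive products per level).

Matrix multiplication for 55x55 matrices:

Strassen's algorithm requires power-of-2 dimensions. Pad 55x55 to 64x64 (next power of 2).

Standard algorithm: 55^3 = 166375 multiplications
Strassen's algorithm: 7^(log2(64)) = 7^6 = 117649 multiplications
Savings: 166375 - 117649 = 48726 multiplications

Standard: 166375 multiplications (55^3). Strassen: 117649 multiplications (7^6, after padding to 64x64). Strassen reduces 8 recursive multiplications to 7 at each level.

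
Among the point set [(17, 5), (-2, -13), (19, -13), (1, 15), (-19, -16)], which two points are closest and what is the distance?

Computing all pairwise distances among 5 points:

d((17, 5), (-2, -13)) = 26.1725
d((17, 5), (19, -13)) = 18.1108
d((17, 5), (1, 15)) = 18.868
d((17, 5), (-19, -16)) = 41.6773
d((-2, -13), (19, -13)) = 21.0
d((-2, -13), (1, 15)) = 28.1603
d((-2, -13), (-19, -16)) = 17.2627 <-- minimum
d((19, -13), (1, 15)) = 33.2866
d((19, -13), (-19, -16)) = 38.1182
d((1, 15), (-19, -16)) = 36.8917

Closest pair: (-2, -13) and (-19, -16) with distance 17.2627

The closest pair is (-2, -13) and (-19, -16) with Euclidean distance 17.2627. For 5 points, brute-force pairwise comparison is shown above. For large n, the divide-and-conquer algorithm (sort by x, recurse on halves, check the dividing strip) achieves O(n log n).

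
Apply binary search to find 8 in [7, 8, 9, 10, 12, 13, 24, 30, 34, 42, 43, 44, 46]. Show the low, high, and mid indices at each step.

Binary search for 8 in [7, 8, 9, 10, 12, 13, 24, 30, 34, 42, 43, 44, 46]:

lo=0, hi=12, mid=6, arr[mid]=24 -> 24 > 8, search left half
lo=0, hi=5, mid=2, arr[mid]=9 -> 9 > 8, search left half
lo=0, hi=1, mid=0, arr[mid]=7 -> 7 < 8, search right half
lo=1, hi=1, mid=1, arr[mid]=8 -> Found target at index 1!

Binary search finds 8 at index 1 after 4 comparisons. The search repeatedly halves the search space by comparing with the middle element.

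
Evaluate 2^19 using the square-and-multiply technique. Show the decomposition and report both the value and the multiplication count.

Computing 2^19 by squaring (build up from 2^1; each line after the first costs one multiplication):

2^1 = 2
2^2 = (2^1)^2 = 2^2 = 4
2^4 = (2^2)^2 = 4^2 = 16
2^8 = (2^4)^2 = 16^2 = 256
2^9 = 2 * 2^8 = 2 * 256 = 512
2^18 = (2^9)^2 = 512^2 = 262144
2^19 = 2 * 2^18 = 2 * 262144 = 524288

Result: 524288
Multiplications needed: 6 (6 lines after 2^1)

2^19 = 524288. Using exponentiation by squaring, this requires 6 multiplications. The key idea: if the exponent is even, square the half-power; if odd, multiply by the base once.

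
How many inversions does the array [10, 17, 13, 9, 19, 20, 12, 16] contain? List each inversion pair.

Finding inversions in [10, 17, 13, 9, 19, 20, 12, 16]:

(0, 3): arr[0]=10 > arr[3]=9
(1, 2): arr[1]=17 > arr[2]=13
(1, 3): arr[1]=17 > arr[3]=9
(1, 6): arr[1]=17 > arr[6]=12
(1, 7): arr[1]=17 > arr[7]=16
(2, 3): arr[2]=13 > arr[3]=9
(2, 6): arr[2]=13 > arr[6]=12
(4, 6): arr[4]=19 > arr[6]=12
(4, 7): arr[4]=19 > arr[7]=16
(5, 6): arr[5]=20 > arr[6]=12
(5, 7): arr[5]=20 > arr[7]=16

Total inversions: 11

The array has 11 inversion(s): (0,3), (1,2), (1,3), (1,6), (1,7), (2,3), (2,6), (4,6), (4,7), (5,6), (5,7). Each pair (i,j) satisfies i < j and arr[i] > arr[j].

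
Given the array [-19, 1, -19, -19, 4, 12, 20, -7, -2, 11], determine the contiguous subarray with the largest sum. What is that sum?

Using Kadane's algorithm on [-19, 1, -19, -19, 4, 12, 20, -7, -2, 11]:

Scanning through the array:
Position 1 (value 1): max_ending_here = 1, max_so_far = 1
Position 2 (value -19): max_ending_here = -18, max_so_far = 1
Position 3 (value -19): max_ending_here = -19, max_so_far = 1
Position 4 (value 4): max_ending_here = 4, max_so_far = 4
Position 5 (value 12): max_ending_here = 16, max_so_far = 16
Position 6 (value 20): max_ending_here = 36, max_so_far = 36
Position 7 (value -7): max_ending_here = 29, max_so_far = 36
Position 8 (value -2): max_ending_here = 27, max_so_far = 36
Position 9 (value 11): max_ending_here = 38, max_so_far = 38

Maximum subarray: [4, 12, 20, -7, -2, 11]
Maximum sum: 38

The maximum subarray is [4, 12, 20, -7, -2, 11] with sum 38. This subarray runs from index 4 to index 9.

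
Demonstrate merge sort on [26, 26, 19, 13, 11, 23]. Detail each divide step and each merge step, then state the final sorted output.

Merge sort trace:

Split: [26, 26, 19, 13, 11, 23] -> [26, 26, 19] and [13, 11, 23]
  Split: [26, 26, 19] -> [26] and [26, 19]
    Split: [26, 19] -> [26] and [19]
    Merge: [26] + [19] -> [19, 26]
  Merge: [26] + [19, 26] -> [19, 26, 26]
  Split: [13, 11, 23] -> [13] and [11, 23]
    Split: [11, 23] -> [11] and [23]
    Merge: [11] + [23] -> [11, 23]
  Merge: [13] + [11, 23] -> [11, 13, 23]
Merge: [19, 26, 26] + [11, 13, 23] -> [11, 13, 19, 23, 26, 26]

Final sorted array: [11, 13, 19, 23, 26, 26]

The merge sort proceeds by recursively splitting the array and merging sorted halves.
After all merges, the sorted array is [11, 13, 19, 23, 26, 26].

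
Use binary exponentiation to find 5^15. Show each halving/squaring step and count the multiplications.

Computing 5^15 by squaring (build up from 5^1; each line after the first costs one multiplication):

5^1 = 5
5^2 = (5^1)^2 = 5^2 = 25
5^3 = 5 * 5^2 = 5 * 25 = 125
5^6 = (5^3)^2 = 125^2 = 15625
5^7 = 5 * 5^6 = 5 * 15625 = 78125
5^14 = (5^7)^2 = 78125^2 = 6103515625
5^15 = 5 * 5^14 = 5 * 6103515625 = 30517578125

Result: 30517578125
Multiplications needed: 6 (6 lines after 5^1)

5^15 = 30517578125. Using exponentiation by squaring, this requires 6 multiplications. The key idea: if the exponent is even, square the half-power; if odd, multiply by the base once.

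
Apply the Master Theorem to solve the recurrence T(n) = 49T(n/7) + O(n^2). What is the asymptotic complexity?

Master Theorem for T(n) = 49T(n/7) + O(n^2):

a = 49, b = 7, c = 2
log_b(a) = log_7(49) = 2.0000

Case 2: c = 2 = log_7(49) = 2.0000
T(n) = O(n^2 log n) = O(n^2 log n)

For T(n) = 49T(n/7) + O(n^2): log_7(49) = 2.0000. This is Case 2 of the Master Theorem (c = log_b(a), equal work at all levels), giving O(n^2 log n).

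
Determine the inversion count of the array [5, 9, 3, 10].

Finding inversions in [5, 9, 3, 10]:

(0, 2): arr[0]=5 > arr[2]=3
(1, 2): arr[1]=9 > arr[2]=3

Total inversions: 2

The array has 2 inversion(s): (0,2), (1,2). Each pair (i,j) satisfies i < j and arr[i] > arr[j].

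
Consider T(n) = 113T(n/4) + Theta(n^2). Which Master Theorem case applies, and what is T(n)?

Master Theorem for T(n) = 113T(n/4) + O(n^2):

a = 113, b = 4, c = 2
log_b(a) = log_4(113) = 3.4101

Case 1: c = 2 < log_4(113) = 3.4101
T(n) = O(n^(log_4 113))

For T(n) = 113T(n/4) + O(n^2): log_4(113) = 3.4101. This is Case 1 of the Master Theorem (c < log_b(a), work dominated by leaves), giving O(n^(log_4 113)).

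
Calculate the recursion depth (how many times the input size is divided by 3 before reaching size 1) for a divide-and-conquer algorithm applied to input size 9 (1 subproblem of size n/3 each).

For divide and conquer with division factor 3:

Problem sizes at each level:
Level 0: 9
Level 1: 3
Level 2: 1

The root is level 0 and the size-1 base case is level 2 (the tree spans levels 0 through 2, i.e. 3 levels counting the root), so the depth is the number of divisions: log_3(9) = 2

The recursion tree depth is log_3(9) = 2. At each level, the problem size is divided by 3, so it takes 2 divisions to reduce to a base case of size 1. The algorithm makes 1 recursive call at each level.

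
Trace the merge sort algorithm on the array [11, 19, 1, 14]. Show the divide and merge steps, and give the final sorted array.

Merge sort trace:

Split: [11, 19, 1, 14] -> [11, 19] and [1, 14]
  Split: [11, 19] -> [11] and [19]
  Merge: [11] + [19] -> [11, 19]
  Split: [1, 14] -> [1] and [14]
  Merge: [1] + [14] -> [1, 14]
Merge: [11, 19] + [1, 14] -> [1, 11, 14, 19]

Final sorted array: [1, 11, 14, 19]

The merge sort proceeds by recursively splitting the array and merging sorted halves.
After all merges, the sorted array is [1, 11, 14, 19].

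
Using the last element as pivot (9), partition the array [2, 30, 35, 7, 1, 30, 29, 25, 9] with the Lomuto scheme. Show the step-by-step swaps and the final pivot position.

Lomuto partition with pivot = 9:

Initial array: [2, 30, 35, 7, 1, 30, 29, 25, 9]

arr[0]=2 <= 9: swap with position 0, array becomes [2, 30, 35, 7, 1, 30, 29, 25, 9]
arr[1]=30 > 9: no swap
arr[2]=35 > 9: no swap
arr[3]=7 <= 9: swap with position 1, array becomes [2, 7, 35, 30, 1, 30, 29, 25, 9]
arr[4]=1 <= 9: swap with position 2, array becomes [2, 7, 1, 30, 35, 30, 29, 25, 9]
arr[5]=30 > 9: no swap
arr[6]=29 > 9: no swap
arr[7]=25 > 9: no swap

Place pivot at position 3: [2, 7, 1, 9, 35, 30, 29, 25, 30]
Pivot position: 3

After partitioning with pivot 9, the array becomes [2, 7, 1, 9, 35, 30, 29, 25, 30]. The pivot is placed at index 3. All elements to the left of the pivot are <= 9, and all elements to the right are > 9.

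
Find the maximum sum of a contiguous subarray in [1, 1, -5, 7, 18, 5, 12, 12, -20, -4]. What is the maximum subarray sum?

Using Kadane's algorithm on [1, 1, -5, 7, 18, 5, 12, 12, -20, -4]:

Scanning through the array:
Position 1 (value 1): max_ending_here = 2, max_so_far = 2
Position 2 (value -5): max_ending_here = -3, max_so_far = 2
Position 3 (value 7): max_ending_here = 7, max_so_far = 7
Position 4 (value 18): max_ending_here = 25, max_so_far = 25
Position 5 (value 5): max_ending_here = 30, max_so_far = 30
Position 6 (value 12): max_ending_here = 42, max_so_far = 42
Position 7 (value 12): max_ending_here = 54, max_so_far = 54
Position 8 (value -20): max_ending_here = 34, max_so_far = 54
Position 9 (value -4): max_ending_here = 30, max_so_far = 54

Maximum subarray: [7, 18, 5, 12, 12]
Maximum sum: 54

The maximum subarray is [7, 18, 5, 12, 12] with sum 54. This subarray runs from index 3 to index 7.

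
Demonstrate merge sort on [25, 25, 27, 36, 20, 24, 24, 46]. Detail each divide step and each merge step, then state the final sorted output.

Merge sort trace:

Split: [25, 25, 27, 36, 20, 24, 24, 46] -> [25, 25, 27, 36] and [20, 24, 24, 46]
  Split: [25, 25, 27, 36] -> [25, 25] and [27, 36]
    Split: [25, 25] -> [25] and [25]
    Merge: [25] + [25] -> [25, 25]
    Split: [27, 36] -> [27] and [36]
    Merge: [27] + [36] -> [27, 36]
  Merge: [25, 25] + [27, 36] -> [25, 25, 27, 36]
  Split: [20, 24, 24, 46] -> [20, 24] and [24, 46]
    Split: [20, 24] -> [20] and [24]
    Merge: [20] + [24] -> [20, 24]
    Split: [24, 46] -> [24] and [46]
    Merge: [24] + [46] -> [24, 46]
  Merge: [20, 24] + [24, 46] -> [20, 24, 24, 46]
Merge: [25, 25, 27, 36] + [20, 24, 24, 46] -> [20, 24, 24, 25, 25, 27, 36, 46]

Final sorted array: [20, 24, 24, 25, 25, 27, 36, 46]

The merge sort proceeds by recursively splitting the array and merging sorted halves.
After all merges, the sorted array is [20, 24, 24, 25, 25, 27, 36, 46].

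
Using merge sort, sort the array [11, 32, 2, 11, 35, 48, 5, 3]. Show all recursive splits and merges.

Merge sort trace:

Split: [11, 32, 2, 11, 35, 48, 5, 3] -> [11, 32, 2, 11] and [35, 48, 5, 3]
  Split: [11, 32, 2, 11] -> [11, 32] and [2, 11]
    Split: [11, 32] -> [11] and [32]
    Merge: [11] + [32] -> [11, 32]
    Split: [2, 11] -> [2] and [11]
    Merge: [2] + [11] -> [2, 11]
  Merge: [11, 32] + [2, 11] -> [2, 11, 11, 32]
  Split: [35, 48, 5, 3] -> [35, 48] and [5, 3]
    Split: [35, 48] -> [35] and [48]
    Merge: [35] + [48] -> [35, 48]
    Split: [5, 3] -> [5] and [3]
    Merge: [5] + [3] -> [3, 5]
  Merge: [35, 48] + [3, 5] -> [3, 5, 35, 48]
Merge: [2, 11, 11, 32] + [3, 5, 35, 48] -> [2, 3, 5, 11, 11, 32, 35, 48]

Final sorted array: [2, 3, 5, 11, 11, 32, 35, 48]

The merge sort proceeds by recursively splitting the array and merging sorted halves.
After all merges, the sorted array is [2, 3, 5, 11, 11, 32, 35, 48].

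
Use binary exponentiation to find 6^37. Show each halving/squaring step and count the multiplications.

Computing 6^37 by squaring (build up from 6^1; each line after the first costs one multiplication):

6^1 = 6
6^2 = (6^1)^2 = 6^2 = 36
6^4 = (6^2)^2 = 36^2 = 1296
6^8 = (6^4)^2 = 1296^2 = 1679616
6^9 = 6 * 6^8 = 6 * 1679616 = 10077696
6^18 = (6^9)^2 = 10077696^2 = 101559956668416
6^36 = (6^18)^2 = 101559956668416^2 = 10314424798490535546171949056
6^37 = 6 * 6^36 = 6 * 10314424798490535546171949056 = 61886548790943213277031694336

Result: 61886548790943213277031694336
Multiplications needed: 7 (7 lines after 6^1)

6^37 = 61886548790943213277031694336. Using exponentiation by squaring, this requires 7 multiplications. The key idea: if the exponent is even, square the half-power; if odd, multiply by the base once.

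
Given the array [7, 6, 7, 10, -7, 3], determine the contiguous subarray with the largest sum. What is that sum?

Using Kadane's algorithm on [7, 6, 7, 10, -7, 3]:

Scanning through the array:
Position 1 (value 6): max_ending_here = 13, max_so_far = 13
Position 2 (value 7): max_ending_here = 20, max_so_far = 20
Position 3 (value 10): max_ending_here = 30, max_so_far = 30
Position 4 (value -7): max_ending_here = 23, max_so_far = 30
Position 5 (value 3): max_ending_here = 26, max_so_far = 30

Maximum subarray: [7, 6, 7, 10]
Maximum sum: 30

The maximum subarray is [7, 6, 7, 10] with sum 30. This subarray runs from index 0 to index 3.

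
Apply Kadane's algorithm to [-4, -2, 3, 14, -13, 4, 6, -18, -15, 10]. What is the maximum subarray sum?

Using Kadane's algorithm on [-4, -2, 3, 14, -13, 4, 6, -18, -15, 10]:

Scanning through the array:
Position 1 (value -2): max_ending_here = -2, max_so_far = -2
Position 2 (value 3): max_ending_here = 3, max_so_far = 3
Position 3 (value 14): max_ending_here = 17, max_so_far = 17
Position 4 (value -13): max_ending_here = 4, max_so_far = 17
Position 5 (value 4): max_ending_here = 8, max_so_far = 17
Position 6 (value 6): max_ending_here = 14, max_so_far = 17
Position 7 (value -18): max_ending_here = -4, max_so_far = 17
Position 8 (value -15): max_ending_here = -15, max_so_far = 17
Position 9 (value 10): max_ending_here = 10, max_so_far = 17

Maximum subarray: [3, 14]
Maximum sum: 17

The maximum subarray is [3, 14] with sum 17. This subarray runs from index 2 to index 3.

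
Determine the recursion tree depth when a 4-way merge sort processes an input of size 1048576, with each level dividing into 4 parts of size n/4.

For divide and conquer with division factor 4:

Problem sizes at each level:
Level 0: 1048576
Level 1: 262144
Level 2: 65536
Level 3: 16384
Level 4: 4096
Level 5: 1024
Level 6: 256
Level 7: 64
Level 8: 16
Level 9: 4
Level 10: 1

The root is level 0 and the size-1 base case is level 10 (the tree spans levels 0 through 10, i.e. 11 levels counting the root), so the depth is the number of divisions: log_4(1048576) = 10

The recursion tree depth is log_4(1048576) = 10. At each level, the problem size is divided by 4, so it takes 10 divisions to reduce to a base case of size 1. The algorithm makes 4 recursive calls at each level.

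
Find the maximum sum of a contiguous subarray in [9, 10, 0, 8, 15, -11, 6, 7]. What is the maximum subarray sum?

Using Kadane's algorithm on [9, 10, 0, 8, 15, -11, 6, 7]:

Scanning through the array:
Position 1 (value 10): max_ending_here = 19, max_so_far = 19
Position 2 (value 0): max_ending_here = 19, max_so_far = 19
Position 3 (value 8): max_ending_here = 27, max_so_far = 27
Position 4 (value 15): max_ending_here = 42, max_so_far = 42
Position 5 (value -11): max_ending_here = 31, max_so_far = 42
Position 6 (value 6): max_ending_here = 37, max_so_far = 42
Position 7 (value 7): max_ending_here = 44, max_so_far = 44

Maximum subarray: [9, 10, 0, 8, 15, -11, 6, 7]
Maximum sum: 44

The maximum subarray is [9, 10, 0, 8, 15, -11, 6, 7] with sum 44. This subarray runs from index 0 to index 7.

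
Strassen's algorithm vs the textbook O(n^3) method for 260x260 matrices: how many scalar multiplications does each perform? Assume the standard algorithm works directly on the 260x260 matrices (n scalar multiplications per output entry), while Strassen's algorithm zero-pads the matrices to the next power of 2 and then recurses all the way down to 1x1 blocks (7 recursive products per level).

Matrix multiplication for 260x260 matrices:

Strassen's algorithm requires power-of-2 dimensions. Pad 260x260 to 512x512 (next power of 2).

Standard algorithm: 260^3 = 17576000 multiplications
Strassen's algorithm: 7^(log2(512)) = 7^9 = 40353607 multiplications
Difference: 17576000 - 40353607 = -22777607 (Strassen uses MORE here due to padding overhead — for small or just-over-power-of-2 n, padding can outweigh the per-level savings)

Standard: 17576000 multiplications (260^3). Strassen: 40353607 multiplications (7^9, after padding to 512x512). Strassen reduces 8 recursive multiplications to 7 at each level.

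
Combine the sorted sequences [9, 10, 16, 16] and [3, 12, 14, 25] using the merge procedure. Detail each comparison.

Merging process:

Compare 9 vs 3: take 3 from right. Merged: [3]
Compare 9 vs 12: take 9 from left. Merged: [3, 9]
Compare 10 vs 12: take 10 from left. Merged: [3, 9, 10]
Compare 16 vs 12: take 12 from right. Merged: [3, 9, 10, 12]
Compare 16 vs 14: take 14 from right. Merged: [3, 9, 10, 12, 14]
Compare 16 vs 25: take 16 from left. Merged: [3, 9, 10, 12, 14, 16]
Compare 16 vs 25: take 16 from left. Merged: [3, 9, 10, 12, 14, 16, 16]
Append remaining from right: [25]. Merged: [3, 9, 10, 12, 14, 16, 16, 25]

Final merged array: [3, 9, 10, 12, 14, 16, 16, 25]
Total comparisons: 7

The merged array is [3, 9, 10, 12, 14, 16, 16, 25], requiring 7 comparisons. The merge step runs in O(n) time where n is the total number of elements.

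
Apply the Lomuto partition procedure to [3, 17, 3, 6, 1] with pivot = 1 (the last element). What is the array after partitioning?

Lomuto partition with pivot = 1:

Initial array: [3, 17, 3, 6, 1]

arr[0]=3 > 1: no swap
arr[1]=17 > 1: no swap
arr[2]=3 > 1: no swap
arr[3]=6 > 1: no swap

Place pivot at position 0: [1, 17, 3, 6, 3]
Pivot position: 0

After partitioning with pivot 1, the array becomes [1, 17, 3, 6, 3]. The pivot is placed at index 0. All elements to the left of the pivot are <= 1, and all elements to the right are > 1.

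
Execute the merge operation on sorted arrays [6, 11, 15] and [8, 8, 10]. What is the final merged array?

Merging process:

Compare 6 vs 8: take 6 from left. Merged: [6]
Compare 11 vs 8: take 8 from right. Merged: [6, 8]
Compare 11 vs 8: take 8 from right. Merged: [6, 8, 8]
Compare 11 vs 10: take 10 from right. Merged: [6, 8, 8, 10]
Append remaining from left: [11, 15]. Merged: [6, 8, 8, 10, 11, 15]

Final merged array: [6, 8, 8, 10, 11, 15]
Total comparisons: 4

The merged array is [6, 8, 8, 10, 11, 15], requiring 4 comparisons. The merge step runs in O(n) time where n is the total number of elements.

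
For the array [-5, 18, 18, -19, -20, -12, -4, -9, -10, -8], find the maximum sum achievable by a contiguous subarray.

Using Kadane's algorithm on [-5, 18, 18, -19, -20, -12, -4, -9, -10, -8]:

Scanning through the array:
Position 1 (value 18): max_ending_here = 18, max_so_far = 18
Position 2 (value 18): max_ending_here = 36, max_so_far = 36
Position 3 (value -19): max_ending_here = 17, max_so_far = 36
Position 4 (value -20): max_ending_here = -3, max_so_far = 36
Position 5 (value -12): max_ending_here = -12, max_so_far = 36
Position 6 (value -4): max_ending_here = -4, max_so_far = 36
Position 7 (value -9): max_ending_here = -9, max_so_far = 36
Position 8 (value -10): max_ending_here = -10, max_so_far = 36
Position 9 (value -8): max_ending_here = -8, max_so_far = 36

Maximum subarray: [18, 18]
Maximum sum: 36

The maximum subarray is [18, 18] with sum 36. This subarray runs from index 1 to index 2.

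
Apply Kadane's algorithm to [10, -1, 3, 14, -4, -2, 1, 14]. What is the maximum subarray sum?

Using Kadane's algorithm on [10, -1, 3, 14, -4, -2, 1, 14]:

Scanning through the array:
Position 1 (value -1): max_ending_here = 9, max_so_far = 10
Position 2 (value 3): max_ending_here = 12, max_so_far = 12
Position 3 (value 14): max_ending_here = 26, max_so_far = 26
Position 4 (value -4): max_ending_here = 22, max_so_far = 26
Position 5 (value -2): max_ending_here = 20, max_so_far = 26
Position 6 (value 1): max_ending_here = 21, max_so_far = 26
Position 7 (value 14): max_ending_here = 35, max_so_far = 35

Maximum subarray: [10, -1, 3, 14, -4, -2, 1, 14]
Maximum sum: 35

The maximum subarray is [10, -1, 3, 14, -4, -2, 1, 14] with sum 35. This subarray runs from index 0 to index 7.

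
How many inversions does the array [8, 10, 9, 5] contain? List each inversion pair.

Finding inversions in [8, 10, 9, 5]:

(0, 3): arr[0]=8 > arr[3]=5
(1, 2): arr[1]=10 > arr[2]=9
(1, 3): arr[1]=10 > arr[3]=5
(2, 3): arr[2]=9 > arr[3]=5

Total inversions: 4

The array has 4 inversion(s): (0,3), (1,2), (1,3), (2,3). Each pair (i,j) satisfies i < j and arr[i] > arr[j].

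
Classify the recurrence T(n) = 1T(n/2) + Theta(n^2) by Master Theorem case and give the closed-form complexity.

Master Theorem for T(n) = 1T(n/2) + O(n^2):

a = 1, b = 2, c = 2
log_b(a) = log_2(1) = 0.0000

Case 3: c = 2 > log_2(1) = 0.0000
T(n) = O(n^2) = O(n^2)

For T(n) = 1T(n/2) + O(n^2): log_2(1) = 0.0000. This is Case 3 of the Master Theorem (c > log_b(a), work dominated by root), giving O(n^2).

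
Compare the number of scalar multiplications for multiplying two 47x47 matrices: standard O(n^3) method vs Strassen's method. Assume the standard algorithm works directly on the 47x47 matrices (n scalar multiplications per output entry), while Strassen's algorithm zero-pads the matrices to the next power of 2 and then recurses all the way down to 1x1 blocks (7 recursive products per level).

Matrix multiplication for 47x47 matrices:

Strassen's algorithm requires power-of-2 dimensions. Pad 47x47 to 64x64 (next power of 2).

Standard algorithm: 47^3 = 103823 multiplications
Strassen's algorithm: 7^(log2(64)) = 7^6 = 117649 multiplications
Difference: 103823 - 117649 = -13826 (Strassen uses MORE here due to padding overhead — for small or just-over-power-of-2 n, padding can outweigh the per-level savings)

Standard: 103823 multiplications (47^3). Strassen: 117649 multiplications (7^6, after padding to 64x64). Strassen reduces 8 recursive multiplications to 7 at each level.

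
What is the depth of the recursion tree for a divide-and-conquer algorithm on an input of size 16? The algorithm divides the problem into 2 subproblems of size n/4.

For divide and conquer with division factor 4:

Problem sizes at each level:
Level 0: 16
Level 1: 4
Level 2: 1

The root is level 0 and the size-1 base case is level 2 (the tree spans levels 0 through 2, i.e. 3 levels counting the root), so the depth is the number of divisions: log_4(16) = 2

The recursion tree depth is log_4(16) = 2. At each level, the problem size is divided by 4, so it takes 2 divisions to reduce to a base case of size 1. The algorithm makes 2 recursive calls at each level.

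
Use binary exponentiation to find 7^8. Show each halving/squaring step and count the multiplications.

Computing 7^8 by squaring (build up from 7^1; each line after the first costs one multiplication):

7^1 = 7
7^2 = (7^1)^2 = 7^2 = 49
7^4 = (7^2)^2 = 49^2 = 2401
7^8 = (7^4)^2 = 2401^2 = 5764801

Result: 5764801
Multiplications needed: 3 (3 lines after 7^1)

7^8 = 5764801. Using exponentiation by squaring, this requires 3 multiplications. The key idea: if the exponent is even, square the half-power; if odd, multiply by the base once.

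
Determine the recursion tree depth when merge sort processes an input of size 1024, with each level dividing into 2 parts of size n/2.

For divide and conquer with division factor 2:

Problem sizes at each level:
Level 0: 1024
Level 1: 512
Level 2: 256
Level 3: 128
Level 4: 64
Level 5: 32
Level 6: 16
Level 7: 8
Level 8: 4
Level 9: 2
Level 10: 1

The root is level 0 and the size-1 base case is level 10 (the tree spans levels 0 through 10, i.e. 11 levels counting the root), so the depth is the number of divisions: log_2(1024) = 10

The recursion tree depth is log_2(1024) = 10. At each level, the problem size is divided by 2, so it takes 10 divisions to reduce to a base case of size 1. The algorithm makes 2 recursive calls at each level.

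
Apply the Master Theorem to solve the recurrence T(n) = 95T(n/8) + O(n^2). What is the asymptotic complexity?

Master Theorem for T(n) = 95T(n/8) + O(n^2):

a = 95, b = 8, c = 2
log_b(a) = log_8(95) = 2.1900

Case 1: c = 2 < log_8(95) = 2.1900
T(n) = O(n^(log_8 95))

For T(n) = 95T(n/8) + O(n^2): log_8(95) = 2.1900. This is Case 1 of the Master Theorem (c < log_b(a), work dominated by leaves), giving O(n^(log_8 95)).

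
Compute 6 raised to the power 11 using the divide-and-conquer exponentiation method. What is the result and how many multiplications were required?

Computing 6^11 by squaring (build up from 6^1; each line after the first costs one multiplication):

6^1 = 6
6^2 = (6^1)^2 = 6^2 = 36
6^4 = (6^2)^2 = 36^2 = 1296
6^5 = 6 * 6^4 = 6 * 1296 = 7776
6^10 = (6^5)^2 = 7776^2 = 60466176
6^11 = 6 * 6^10 = 6 * 60466176 = 362797056

Result: 362797056
Multiplications needed: 5 (5 lines after 6^1)

6^11 = 362797056. Using exponentiation by squaring, this requires 5 multiplications. The key idea: if the exponent is even, square the half-power; if odd, multiply by the base once.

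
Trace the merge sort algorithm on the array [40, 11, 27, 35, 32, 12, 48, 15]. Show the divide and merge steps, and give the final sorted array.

Merge sort trace:

Split: [40, 11, 27, 35, 32, 12, 48, 15] -> [40, 11, 27, 35] and [32, 12, 48, 15]
  Split: [40, 11, 27, 35] -> [40, 11] and [27, 35]
    Split: [40, 11] -> [40] and [11]
    Merge: [40] + [11] -> [11, 40]
    Split: [27, 35] -> [27] and [35]
    Merge: [27] + [35] -> [27, 35]
  Merge: [11, 40] + [27, 35] -> [11, 27, 35, 40]
  Split: [32, 12, 48, 15] -> [32, 12] and [48, 15]
    Split: [32, 12] -> [32] and [12]
    Merge: [32] + [12] -> [12, 32]
    Split: [48, 15] -> [48] and [15]
    Merge: [48] + [15] -> [15, 48]
  Merge: [12, 32] + [15, 48] -> [12, 15, 32, 48]
Merge: [11, 27, 35, 40] + [12, 15, 32, 48] -> [11, 12, 15, 27, 32, 35, 40, 48]

Final sorted array: [11, 12, 15, 27, 32, 35, 40, 48]

The merge sort proceeds by recursively splitting the array and merging sorted halves.
After all merges, the sorted array is [11, 12, 15, 27, 32, 35, 40, 48].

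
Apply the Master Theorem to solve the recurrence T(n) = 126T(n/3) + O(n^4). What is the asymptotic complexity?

Master Theorem for T(n) = 126T(n/3) + O(n^4):

a = 126, b = 3, c = 4
log_b(a) = log_3(126) = 4.4022

Case 1: c = 4 < log_3(126) = 4.4022
T(n) = O(n^(log_3 126))

For T(n) = 126T(n/3) + O(n^4): log_3(126) = 4.4022. This is Case 1 of the Master Theorem (c < log_b(a), work dominated by leaves), giving O(n^(log_3 126)).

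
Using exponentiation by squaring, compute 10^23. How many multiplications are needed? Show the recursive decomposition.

Computing 10^23 by squaring (build up from 10^1; each line after the first costs one multiplication):

10^1 = 10
10^2 = (10^1)^2 = 10^2 = 100
10^4 = (10^2)^2 = 100^2 = 10000
10^5 = 10 * 10^4 = 10 * 10000 = 100000
10^10 = (10^5)^2 = 100000^2 = 10000000000
10^11 = 10 * 10^10 = 10 * 10000000000 = 100000000000
10^22 = (10^11)^2 = 100000000000^2 = 10000000000000000000000
10^23 = 10 * 10^22 = 10 * 10000000000000000000000 = 100000000000000000000000

Result: 100000000000000000000000
Multiplications needed: 7 (7 lines after 10^1)

10^23 = 100000000000000000000000. Using exponentiation by squaring, this requires 7 multiplications. The key idea: if the exponent is even, square the half-power; if odd, multiply by the base once.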